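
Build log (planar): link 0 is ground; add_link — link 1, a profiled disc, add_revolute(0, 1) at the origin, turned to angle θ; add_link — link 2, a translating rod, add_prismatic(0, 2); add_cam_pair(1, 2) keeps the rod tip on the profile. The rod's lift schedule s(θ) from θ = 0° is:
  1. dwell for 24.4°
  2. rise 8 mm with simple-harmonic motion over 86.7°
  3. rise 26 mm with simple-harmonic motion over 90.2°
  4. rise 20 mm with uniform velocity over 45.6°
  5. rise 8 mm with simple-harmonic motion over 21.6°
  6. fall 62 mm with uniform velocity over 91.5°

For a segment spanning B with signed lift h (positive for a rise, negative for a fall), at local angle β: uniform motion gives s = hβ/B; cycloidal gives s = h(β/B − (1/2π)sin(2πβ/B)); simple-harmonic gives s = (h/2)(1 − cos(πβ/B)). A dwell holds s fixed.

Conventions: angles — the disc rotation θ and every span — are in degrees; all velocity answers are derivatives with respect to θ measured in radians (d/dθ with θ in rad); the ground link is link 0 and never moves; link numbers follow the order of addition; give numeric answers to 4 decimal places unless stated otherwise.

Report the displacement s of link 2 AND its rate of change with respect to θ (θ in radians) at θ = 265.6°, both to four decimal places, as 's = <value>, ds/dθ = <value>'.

seg 1 [0°–24.4°] dwell: s stays 0.0000
seg 2 [24.4°–111.1°] simple-harmonic, h=8: full span → s += 8 → s = 8.0000
seg 3 [111.1°–201.3°] simple-harmonic, h=26: full span → s += 26 → s = 34.0000
seg 4 [201.3°–246.9°] uniform, h=20: full span → s += 20 → s = 54.0000
seg 5 [246.9°–268.5°] simple-harmonic, h=8: θ=265.6° here. β=18.7, B=21.6. 8/2·(1 − cos(π·0.8657)) = 7.6494 → s = 61.6494
velocity in seg [246.9°–268.5°] (simple-harmonic), θ in radians: β = 18.7° = 0.3264 rad, B = 21.6° = 0.3770 rad; ds/dθ = (πh/(2B)) sin(πβ/B) = (π·8/(2·0.3770)) sin(π·0.8657) = 13.646410 mm/rad

s = 61.6494, ds/dθ = 13.6464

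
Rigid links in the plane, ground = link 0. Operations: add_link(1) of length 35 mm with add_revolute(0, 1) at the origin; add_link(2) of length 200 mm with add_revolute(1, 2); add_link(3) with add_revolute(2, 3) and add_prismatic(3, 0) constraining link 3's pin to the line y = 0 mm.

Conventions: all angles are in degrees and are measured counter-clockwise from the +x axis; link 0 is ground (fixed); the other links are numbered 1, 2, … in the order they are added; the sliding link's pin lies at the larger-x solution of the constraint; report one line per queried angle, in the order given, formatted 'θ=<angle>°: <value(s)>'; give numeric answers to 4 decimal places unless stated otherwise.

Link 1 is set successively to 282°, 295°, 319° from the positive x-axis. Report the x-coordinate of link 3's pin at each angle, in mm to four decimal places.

geometry: r = 35 mm, L = 200 mm, e = 0 mm
θ=282°: crank pin P = (r cos θ, r sin θ) = (7.276909, -34.235166)
θ=282°: h = r sin θ − e = -34.235166 − 0 = -34.235166
θ=282°: x = r cos θ + √(L² − h²) = 7.276909 + 197.048099 = 204.325008
θ=295°: crank pin P = (r cos θ, r sin θ) = (14.791639, -31.720773)
θ=295°: h = r sin θ − e = -31.720773 − 0 = -31.720773
θ=295°: x = r cos θ + √(L² − h²) = 14.791639 + 197.468460 = 212.260099
θ=319°: crank pin P = (r cos θ, r sin θ) = (26.414835, -22.962066)
θ=319°: h = r sin θ − e = -22.962066 − 0 = -22.962066
θ=319°: x = r cos θ + √(L² − h²) = 26.414835 + 198.677486 = 225.092322

θ=282°: 204.3250
θ=295°: 212.2601
θ=319°: 225.0923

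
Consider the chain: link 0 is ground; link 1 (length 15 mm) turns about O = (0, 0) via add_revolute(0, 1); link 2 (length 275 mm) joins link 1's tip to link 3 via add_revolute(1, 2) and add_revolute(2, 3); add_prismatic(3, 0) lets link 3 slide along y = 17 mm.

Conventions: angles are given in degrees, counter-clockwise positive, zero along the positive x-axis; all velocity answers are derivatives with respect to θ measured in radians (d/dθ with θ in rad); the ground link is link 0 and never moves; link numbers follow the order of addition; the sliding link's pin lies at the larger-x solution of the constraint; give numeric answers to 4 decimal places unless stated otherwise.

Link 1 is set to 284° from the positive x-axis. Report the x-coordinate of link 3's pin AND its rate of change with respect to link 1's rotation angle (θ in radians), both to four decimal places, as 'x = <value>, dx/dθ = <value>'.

geometry: r = 15 mm, L = 275 mm, e = 17 mm
crank pin P = (r cos θ, r sin θ) = (3.628828, -14.554436)
h = r sin θ − e = -14.554436 − 17 = -31.554436
x = r cos θ + √(L² − h²) = 3.628828 + 273.183670 = 276.812498
dx/dθ = −r sin θ − h·r cos θ/√(L² − h²) (θ in radians; h = -31.554436) = 14.973588

x = 276.8125, dx/dθ = 14.9736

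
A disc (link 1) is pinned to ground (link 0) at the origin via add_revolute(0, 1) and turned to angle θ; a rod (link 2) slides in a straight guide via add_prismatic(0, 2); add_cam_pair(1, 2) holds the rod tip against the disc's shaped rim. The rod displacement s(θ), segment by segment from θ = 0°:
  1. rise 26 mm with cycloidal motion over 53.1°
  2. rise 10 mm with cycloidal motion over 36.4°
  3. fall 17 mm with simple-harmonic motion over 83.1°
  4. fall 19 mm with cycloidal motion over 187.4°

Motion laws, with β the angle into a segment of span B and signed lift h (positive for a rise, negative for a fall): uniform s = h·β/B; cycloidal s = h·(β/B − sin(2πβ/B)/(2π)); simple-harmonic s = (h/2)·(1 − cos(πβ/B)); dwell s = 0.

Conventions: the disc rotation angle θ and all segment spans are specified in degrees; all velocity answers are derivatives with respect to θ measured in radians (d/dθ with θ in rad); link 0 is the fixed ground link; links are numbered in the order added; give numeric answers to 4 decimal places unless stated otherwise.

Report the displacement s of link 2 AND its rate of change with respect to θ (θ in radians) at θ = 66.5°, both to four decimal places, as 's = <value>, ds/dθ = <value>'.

segment 1 (0° to 53.1°, cycloidal, h = 26) is passed completely: s = 0.0000 + (26) = 26.0000
θ = 66.5° falls in segment 2 (53.1° to 89.5°, cycloidal, h = 10): β = 66.5 − 53.1 = 13.4°, B = 36.4°; Δs = 10·(0.3681 − sin(2π·0.3681)/(2π)) = 2.5084; s = 26.0000 + 2.5084 = 28.5084
velocity in seg [53.1°–89.5°] (cycloidal), θ in radians: β = 13.4° = 0.2339 rad, B = 36.4° = 0.6353 rad; ds/dθ = (h/B)(1 − cos(2πβ/B)) = (10/0.6353)(1 − cos(2π·0.3681)) = 26.380356 mm/rad

s = 28.5084, ds/dθ = 26.3804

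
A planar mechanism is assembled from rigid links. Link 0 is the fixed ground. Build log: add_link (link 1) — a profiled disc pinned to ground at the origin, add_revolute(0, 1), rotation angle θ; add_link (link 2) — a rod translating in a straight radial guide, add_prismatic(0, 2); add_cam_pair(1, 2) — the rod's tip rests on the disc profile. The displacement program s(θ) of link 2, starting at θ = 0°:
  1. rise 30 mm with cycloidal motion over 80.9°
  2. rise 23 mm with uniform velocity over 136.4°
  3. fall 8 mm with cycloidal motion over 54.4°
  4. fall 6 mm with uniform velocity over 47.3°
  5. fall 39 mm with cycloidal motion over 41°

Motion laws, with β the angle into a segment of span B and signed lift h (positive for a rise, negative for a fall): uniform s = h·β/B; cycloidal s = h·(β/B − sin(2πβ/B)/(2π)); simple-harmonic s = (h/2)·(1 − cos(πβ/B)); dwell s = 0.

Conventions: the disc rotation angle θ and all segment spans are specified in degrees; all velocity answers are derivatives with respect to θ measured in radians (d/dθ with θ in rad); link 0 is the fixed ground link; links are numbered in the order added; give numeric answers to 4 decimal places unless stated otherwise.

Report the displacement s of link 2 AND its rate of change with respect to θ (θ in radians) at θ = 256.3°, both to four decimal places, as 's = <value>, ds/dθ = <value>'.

seg 1 [0°–80.9°] cycloidal, h=30: full span → s += 30 → s = 30.0000
seg 2 [80.9°–217.3°] uniform, h=23: full span → s += 23 → s = 53.0000
seg 3 [217.3°–271.7°] cycloidal, h=-8: θ=256.3° here. β=39, B=54.4. -8·(0.7169 − sin(2π·0.7169)/(2π)) = -6.9811 → s = 46.0189
velocity in seg [217.3°–271.7°] (cycloidal), θ in radians: β = 39° = 0.6807 rad, B = 54.4° = 0.9495 rad; ds/dθ = (h/B)(1 − cos(2πβ/B)) = ((-8)/0.9495)(1 − cos(2π·0.7169)) = -10.164988 mm/rad

s = 46.0189, ds/dθ = -10.1650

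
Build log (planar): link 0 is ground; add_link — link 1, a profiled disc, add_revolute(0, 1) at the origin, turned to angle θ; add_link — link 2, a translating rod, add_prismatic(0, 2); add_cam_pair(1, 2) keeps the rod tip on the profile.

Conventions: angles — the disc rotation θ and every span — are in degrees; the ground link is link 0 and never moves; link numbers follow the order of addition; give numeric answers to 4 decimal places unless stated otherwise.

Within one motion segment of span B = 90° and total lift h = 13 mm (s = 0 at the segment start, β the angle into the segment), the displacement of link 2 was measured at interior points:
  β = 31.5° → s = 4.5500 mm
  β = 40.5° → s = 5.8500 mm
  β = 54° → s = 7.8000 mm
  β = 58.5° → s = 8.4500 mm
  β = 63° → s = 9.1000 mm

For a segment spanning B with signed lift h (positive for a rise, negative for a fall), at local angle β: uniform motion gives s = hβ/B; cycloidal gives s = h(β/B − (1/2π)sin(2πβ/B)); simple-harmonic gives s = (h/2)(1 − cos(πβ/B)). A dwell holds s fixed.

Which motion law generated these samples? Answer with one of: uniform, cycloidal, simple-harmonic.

candidates at β/B = r: uniform s = h·r (linear in β); cycloidal s = h·(r − sin(2πr)/(2π)); simple-harmonic s = (h/2)(1 − cos(πr))
β=31.5°: printed 4.5500 | uniform 4.5500, cycloidal 2.8761, simple-harmonic 3.5491
β=40.5°: printed 5.8500 | uniform 5.8500, cycloidal 5.2106, simple-harmonic 5.4832
β=54°: printed 7.8000 | uniform 7.8000, cycloidal 9.0161, simple-harmonic 8.5086
β=58.5°: printed 8.4500 | uniform 8.4500, cycloidal 10.1239, simple-harmonic 9.4509
β=63°: printed 9.1000 | uniform 9.1000, cycloidal 11.0677, simple-harmonic 10.3206
only one law matches every sample → uniform

uniform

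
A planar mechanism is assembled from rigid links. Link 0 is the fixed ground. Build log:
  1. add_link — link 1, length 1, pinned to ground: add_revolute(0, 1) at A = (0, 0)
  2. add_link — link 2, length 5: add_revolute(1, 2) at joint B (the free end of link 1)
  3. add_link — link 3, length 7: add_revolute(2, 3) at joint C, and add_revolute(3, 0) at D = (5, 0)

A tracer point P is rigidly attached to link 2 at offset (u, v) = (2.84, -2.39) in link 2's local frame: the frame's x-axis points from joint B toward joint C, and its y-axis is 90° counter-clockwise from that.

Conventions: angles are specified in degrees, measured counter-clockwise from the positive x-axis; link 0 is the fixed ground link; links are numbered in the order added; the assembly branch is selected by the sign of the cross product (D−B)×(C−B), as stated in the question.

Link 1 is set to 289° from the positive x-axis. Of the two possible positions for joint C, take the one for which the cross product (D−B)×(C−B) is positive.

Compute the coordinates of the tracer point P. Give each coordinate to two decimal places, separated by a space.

A=(0,0), D=(5.00,0)
B = A + 1.00·(cos289°, sin289°) = (0.3256, -0.9455)
|BD| = 4.7691
circle(B,5.00) ∩ circle(D,7.00): a=-0.1316, h=4.9983
  candidates: C₊=(-0.7944,3.9274) cross=23.837; C₋=(1.1875,-5.8707) cross=-23.837
  branch + wants cross > 0 → take C=(-0.7944,3.9274) (cross=23.837)
ex = (C−B)/|BC| = (-0.2240,0.9746); ey = (-0.9746,-0.2240)
P = B + 2.84·ex + -2.39·ey = (2.0187,2.3577)

2.02 2.36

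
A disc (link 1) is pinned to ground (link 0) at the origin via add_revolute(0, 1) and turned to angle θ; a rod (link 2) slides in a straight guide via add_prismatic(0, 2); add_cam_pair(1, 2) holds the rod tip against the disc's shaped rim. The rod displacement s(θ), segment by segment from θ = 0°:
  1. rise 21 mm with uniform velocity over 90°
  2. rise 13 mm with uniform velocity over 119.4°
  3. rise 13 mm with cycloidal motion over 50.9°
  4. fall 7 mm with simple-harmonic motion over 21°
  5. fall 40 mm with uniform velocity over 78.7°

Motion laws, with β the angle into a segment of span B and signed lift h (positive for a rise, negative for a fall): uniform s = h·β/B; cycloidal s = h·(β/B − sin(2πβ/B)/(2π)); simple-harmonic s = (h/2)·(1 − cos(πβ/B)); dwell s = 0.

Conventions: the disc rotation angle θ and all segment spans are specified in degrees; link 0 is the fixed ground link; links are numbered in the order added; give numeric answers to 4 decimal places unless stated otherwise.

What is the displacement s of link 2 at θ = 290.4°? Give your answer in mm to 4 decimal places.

segment 1 (0° to 90°, uniform, h = 21) is passed completely: s = 0.0000 + (21) = 21.0000
segment 2 (90° to 209.4°, uniform, h = 13) is passed completely: s = 21.0000 + (13) = 34.0000
segment 3 (209.4° to 260.3°, cycloidal, h = 13) is passed completely: s = 34.0000 + (13) = 47.0000
segment 4 (260.3° to 281.3°, simple-harmonic, h = -7) is passed completely: s = 47.0000 + (-7) = 40.0000
θ = 290.4° falls in segment 5 (281.3° to 360°, uniform, h = -40): β = 290.4 − 281.3 = 9.1°, B = 78.7°; Δs = -40·9.1/78.7 = -4.6252; s = 40.0000 − 4.6252 = 35.3748

35.3748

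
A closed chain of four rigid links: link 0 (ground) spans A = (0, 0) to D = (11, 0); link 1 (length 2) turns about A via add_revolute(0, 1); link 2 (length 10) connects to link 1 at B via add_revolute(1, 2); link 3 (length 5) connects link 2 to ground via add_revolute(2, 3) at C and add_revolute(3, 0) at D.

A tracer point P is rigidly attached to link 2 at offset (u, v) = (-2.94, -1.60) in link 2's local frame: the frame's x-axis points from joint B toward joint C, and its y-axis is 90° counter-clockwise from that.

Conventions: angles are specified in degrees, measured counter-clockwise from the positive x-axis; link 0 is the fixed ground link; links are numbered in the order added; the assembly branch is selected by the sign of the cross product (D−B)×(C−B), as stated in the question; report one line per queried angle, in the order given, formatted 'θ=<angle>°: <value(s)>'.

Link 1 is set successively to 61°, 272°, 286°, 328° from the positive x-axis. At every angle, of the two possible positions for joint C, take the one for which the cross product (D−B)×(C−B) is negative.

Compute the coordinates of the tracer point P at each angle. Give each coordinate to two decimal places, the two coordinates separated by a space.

A=(0,0), D=(11.00,0)
θ=61°: B = A + 2.00·(cos61°, sin61°) = (0.9696, 1.7492)
θ=61°: |BD| = 10.1818
θ=61°: circle(B,10.00) ∩ circle(D,5.00): a=8.7739, h=4.7977
θ=61°:   candidates: C₊=(10.4374,4.9682) cross=48.849; C₋=(8.7889,-4.4845) cross=-48.849
θ=61°:   branch - wants cross < 0 → take C=(8.7889,-4.4845) (cross=-48.849)
θ=61°: ex = (C−B)/|BC| = (0.7819,-0.6234); ey = (0.6234,0.7819)
θ=61°: P = B + -2.94·ex + -1.60·ey = (-2.3266,2.3309)
θ=272°: B = A + 2.00·(cos272°, sin272°) = (0.0698, -1.9988)
θ=272°: |BD| = 11.1115
θ=272°: circle(B,10.00) ∩ circle(D,5.00): a=8.9306, h=4.4993
θ=272°:   candidates: C₊=(8.0454,4.0336) cross=49.994; C₋=(9.6641,-4.8182) cross=-49.994
θ=272°:   branch - wants cross < 0 → take C=(9.6641,-4.8182) (cross=-49.994)
θ=272°: ex = (C−B)/|BC| = (0.9594,-0.2819); ey = (0.2819,0.9594)
θ=272°: P = B + -2.94·ex + -1.60·ey = (-3.2020,-2.7050)
θ=286°: B = A + 2.00·(cos286°, sin286°) = (0.5513, -1.9225)
θ=286°: |BD| = 10.6241
θ=286°: circle(B,10.00) ∩ circle(D,5.00): a=8.8418, h=4.6715
θ=286°:   candidates: C₊=(8.4017,4.2719) cross=49.631; C₋=(10.0924,-4.9169) cross=-49.631
θ=286°:   branch - wants cross < 0 → take C=(10.0924,-4.9169) (cross=-49.631)
θ=286°: ex = (C−B)/|BC| = (0.9541,-0.2994); ey = (0.2994,0.9541)
θ=286°: P = B + -2.94·ex + -1.60·ey = (-2.7329,-2.5687)
θ=328°: B = A + 2.00·(cos328°, sin328°) = (1.6961, -1.0598)
θ=328°: |BD| = 9.3641
θ=328°: circle(B,10.00) ∩ circle(D,5.00): a=8.6867, h=4.9539
θ=328°:   candidates: C₊=(9.7663,4.8454) cross=46.389; C₋=(10.8877,-4.9987) cross=-46.389
θ=328°:   branch - wants cross < 0 → take C=(10.8877,-4.9987) (cross=-46.389)
θ=328°: ex = (C−B)/|BC| = (0.9192,-0.3939); ey = (0.3939,0.9192)
θ=328°: P = B + -2.94·ex + -1.60·ey = (-1.6365,-1.3725)

θ=61°: -2.33 2.33
θ=272°: -3.20 -2.70
θ=286°: -2.73 -2.57
θ=328°: -1.64 -1.37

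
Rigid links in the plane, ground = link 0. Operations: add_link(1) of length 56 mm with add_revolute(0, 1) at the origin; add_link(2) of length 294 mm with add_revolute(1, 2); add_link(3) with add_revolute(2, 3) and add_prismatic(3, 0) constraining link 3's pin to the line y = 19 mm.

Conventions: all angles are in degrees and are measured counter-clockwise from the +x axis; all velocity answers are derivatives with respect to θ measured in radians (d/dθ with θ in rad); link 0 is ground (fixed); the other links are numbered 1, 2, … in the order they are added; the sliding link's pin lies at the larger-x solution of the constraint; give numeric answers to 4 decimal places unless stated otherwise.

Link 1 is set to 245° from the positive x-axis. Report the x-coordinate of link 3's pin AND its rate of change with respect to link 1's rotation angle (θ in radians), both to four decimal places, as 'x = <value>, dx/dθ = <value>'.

geometry: r = 56 mm, L = 294 mm, e = 19 mm
crank pin P = (r cos θ, r sin θ) = (-23.666623, -50.753236)
h = r sin θ − e = -50.753236 − 19 = -69.753236
x = r cos θ + √(L² − h²) = -23.666623 + 285.605473 = 261.938850
dx/dθ = −r sin θ − h·r cos θ/√(L² − h²) (θ in radians; h = -69.753236) = 44.973152

x = 261.9389, dx/dθ = 44.9732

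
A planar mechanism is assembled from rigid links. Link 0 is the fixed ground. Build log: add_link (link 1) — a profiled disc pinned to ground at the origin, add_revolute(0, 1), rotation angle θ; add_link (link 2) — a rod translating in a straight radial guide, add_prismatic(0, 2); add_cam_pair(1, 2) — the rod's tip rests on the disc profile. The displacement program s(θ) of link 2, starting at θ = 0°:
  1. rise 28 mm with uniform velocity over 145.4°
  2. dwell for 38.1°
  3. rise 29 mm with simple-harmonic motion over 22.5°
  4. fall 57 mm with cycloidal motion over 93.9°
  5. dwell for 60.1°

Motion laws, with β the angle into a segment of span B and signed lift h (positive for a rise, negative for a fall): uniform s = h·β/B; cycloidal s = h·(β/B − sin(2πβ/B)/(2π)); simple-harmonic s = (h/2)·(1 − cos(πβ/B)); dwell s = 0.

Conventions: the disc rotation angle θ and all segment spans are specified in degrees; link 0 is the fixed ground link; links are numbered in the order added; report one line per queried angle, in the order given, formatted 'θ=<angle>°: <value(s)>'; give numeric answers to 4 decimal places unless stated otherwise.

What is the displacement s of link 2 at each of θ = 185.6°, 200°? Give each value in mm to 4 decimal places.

seg 1 [0°–145.4°] uniform, h=28: full span → s += 28 → s = 28.0000
seg 2 [145.4°–183.5°] dwell: s stays 28.0000
seg 3 [183.5°–206°] simple-harmonic, h=29: θ=185.6° here. β=2.1, B=22.5. 29/2·(1 − cos(π·0.0933)) = 0.6189 → s = 28.6189
seg 3 [183.5°–206°] simple-harmonic, h=29: θ=200° here. β=16.5, B=22.5. 29/2·(1 − cos(π·0.7333)) = 24.2024 → s = 52.2024

θ=185.6°: 28.6189
θ=200°: 52.2024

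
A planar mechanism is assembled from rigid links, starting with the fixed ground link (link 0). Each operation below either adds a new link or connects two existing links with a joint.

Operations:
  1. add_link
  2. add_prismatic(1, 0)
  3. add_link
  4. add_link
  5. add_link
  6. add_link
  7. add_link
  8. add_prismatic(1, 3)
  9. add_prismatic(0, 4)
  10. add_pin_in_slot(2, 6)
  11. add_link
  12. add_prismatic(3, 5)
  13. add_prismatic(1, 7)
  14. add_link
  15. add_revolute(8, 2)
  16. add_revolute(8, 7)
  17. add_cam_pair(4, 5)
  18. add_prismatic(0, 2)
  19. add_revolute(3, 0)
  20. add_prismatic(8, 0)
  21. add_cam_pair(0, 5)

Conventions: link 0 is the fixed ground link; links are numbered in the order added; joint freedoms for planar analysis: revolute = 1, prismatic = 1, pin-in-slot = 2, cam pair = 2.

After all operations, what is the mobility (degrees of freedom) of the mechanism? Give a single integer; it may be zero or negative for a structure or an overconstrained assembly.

link 0 = ground. State L|J1|J2 = 1|0|0
+link1  2|0|0
P(1,0) f=1→J1  2|1|0
+link2  3|1|0
+link3  4|1|0
+link4  5|1|0
+link5  6|1|0
+link6  7|1|0
P(1,3) f=1→J1  7|2|0
P(0,4) f=1→J1  7|3|0
PS(2,6) f=2→J2  7|3|1
+link7  8|3|1
P(3,5) f=1→J1  8|4|1
P(1,7) f=1→J1  8|5|1
+link8  9|5|1
R(8,2) f=1→J1  9|6|1
R(8,7) f=1→J1  9|7|1
C(4,5) f=2→J2  9|7|2
P(0,2) f=1→J1  9|8|2
R(3,0) f=1→J1  9|9|2
P(8,0) f=1→J1  9|10|2
C(0,5) f=2→J2  9|10|3
M = 3(9−1)−2·10−3 = 24−20−3 = 1

M = 1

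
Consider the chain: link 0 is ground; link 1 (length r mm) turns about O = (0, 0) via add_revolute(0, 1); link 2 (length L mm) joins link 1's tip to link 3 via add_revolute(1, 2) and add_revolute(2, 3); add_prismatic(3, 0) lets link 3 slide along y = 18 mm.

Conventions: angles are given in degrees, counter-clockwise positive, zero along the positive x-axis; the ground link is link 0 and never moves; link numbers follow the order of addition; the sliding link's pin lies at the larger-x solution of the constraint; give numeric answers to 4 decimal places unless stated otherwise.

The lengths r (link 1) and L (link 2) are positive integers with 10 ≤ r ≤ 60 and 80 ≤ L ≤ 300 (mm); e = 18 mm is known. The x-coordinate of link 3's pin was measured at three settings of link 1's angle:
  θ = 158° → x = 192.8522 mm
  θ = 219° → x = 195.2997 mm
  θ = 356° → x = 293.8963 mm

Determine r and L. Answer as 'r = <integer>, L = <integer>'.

constraint per measurement: (x − r cos θ)² + (r sin θ − e)² = L²
subtracting the θ₁ and θ₂ equations cancels the r² and L² terms:
r = (x₁² − x₂²) / (2[(x₁cos θ₁ + e sin θ₁) − (x₂cos θ₂ + e sin θ₂)]) = 52.9994 → r = 53
L² = (x₁ − r cos θ₁)² + (r sin θ₁ − e)² = 58564.0230 → L = 242.0000 → L = 242
check at θ₃=356°: x = 293.8963 (printed 293.8963) ✓

r = 53, L = 242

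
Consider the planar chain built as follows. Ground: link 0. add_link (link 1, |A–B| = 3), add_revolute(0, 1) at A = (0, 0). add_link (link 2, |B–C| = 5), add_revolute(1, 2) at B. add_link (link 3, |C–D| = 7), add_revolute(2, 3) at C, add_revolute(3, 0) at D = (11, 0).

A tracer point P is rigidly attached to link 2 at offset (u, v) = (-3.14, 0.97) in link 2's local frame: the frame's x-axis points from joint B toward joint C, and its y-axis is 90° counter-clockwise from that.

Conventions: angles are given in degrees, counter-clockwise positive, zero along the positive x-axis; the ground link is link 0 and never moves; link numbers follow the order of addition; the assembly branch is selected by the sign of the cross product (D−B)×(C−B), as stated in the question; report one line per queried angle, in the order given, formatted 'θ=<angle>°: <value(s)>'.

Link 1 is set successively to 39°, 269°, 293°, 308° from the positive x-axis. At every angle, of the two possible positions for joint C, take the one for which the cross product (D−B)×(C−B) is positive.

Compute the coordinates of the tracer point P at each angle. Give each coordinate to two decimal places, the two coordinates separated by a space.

A=(0,0), D=(11.00,0)
θ=39°: B = A + 3.00·(cos39°, sin39°) = (2.3314, 1.8880)
θ=39°: |BD| = 8.8718
θ=39°: circle(B,5.00) ∩ circle(D,7.00): a=3.0833, h=3.9362
θ=39°:   candidates: C₊=(6.1817,5.0778) cross=34.921; C₋=(4.5065,-2.6142) cross=-34.921
θ=39°:   branch + wants cross > 0 → take C=(6.1817,5.0778) (cross=34.921)
θ=39°: ex = (C−B)/|BC| = (0.7701,0.6380); ey = (-0.6380,0.7701)
θ=39°: P = B + -3.14·ex + 0.97·ey = (-0.7054,0.6317)
θ=269°: B = A + 3.00·(cos269°, sin269°) = (-0.0524, -2.9995)
θ=269°: |BD| = 11.4522
θ=269°: circle(B,5.00) ∩ circle(D,7.00): a=4.6782, h=1.7647
θ=269°:   candidates: C₊=(4.0004,-0.0712) cross=20.209; C₋=(4.9248,-3.4773) cross=-20.209
θ=269°:   branch + wants cross > 0 → take C=(4.0004,-0.0712) (cross=20.209)
θ=269°: ex = (C−B)/|BC| = (0.8105,0.5857); ey = (-0.5857,0.8105)
θ=269°: P = B + -3.14·ex + 0.97·ey = (-3.1656,-4.0523)
θ=293°: B = A + 3.00·(cos293°, sin293°) = (1.1722, -2.7615)
θ=293°: |BD| = 10.2084
θ=293°: circle(B,5.00) ∩ circle(D,7.00): a=3.9287, h=3.0928
θ=293°:   candidates: C₊=(4.1178,1.2787) cross=31.572; C₋=(5.7911,-4.6762) cross=-31.572
θ=293°:   branch + wants cross > 0 → take C=(4.1178,1.2787) (cross=31.572)
θ=293°: ex = (C−B)/|BC| = (0.5891,0.8080); ey = (-0.8080,0.5891)
θ=293°: P = B + -3.14·ex + 0.97·ey = (-1.4614,-4.7273)
θ=308°: B = A + 3.00·(cos308°, sin308°) = (1.8470, -2.3640)
θ=308°: |BD| = 9.4534
θ=308°: circle(B,5.00) ∩ circle(D,7.00): a=3.4573, h=3.6121
θ=308°:   candidates: C₊=(4.2912,1.9979) cross=34.146; C₋=(6.0977,-4.9968) cross=-34.146
θ=308°:   branch + wants cross > 0 → take C=(4.2912,1.9979) (cross=34.146)
θ=308°: ex = (C−B)/|BC| = (0.4888,0.8724); ey = (-0.8724,0.4888)
θ=308°: P = B + -3.14·ex + 0.97·ey = (-0.5342,-4.6291)

θ=39°: -0.71 0.63
θ=269°: -3.17 -4.05
θ=293°: -1.46 -4.73
θ=308°: -0.53 -4.63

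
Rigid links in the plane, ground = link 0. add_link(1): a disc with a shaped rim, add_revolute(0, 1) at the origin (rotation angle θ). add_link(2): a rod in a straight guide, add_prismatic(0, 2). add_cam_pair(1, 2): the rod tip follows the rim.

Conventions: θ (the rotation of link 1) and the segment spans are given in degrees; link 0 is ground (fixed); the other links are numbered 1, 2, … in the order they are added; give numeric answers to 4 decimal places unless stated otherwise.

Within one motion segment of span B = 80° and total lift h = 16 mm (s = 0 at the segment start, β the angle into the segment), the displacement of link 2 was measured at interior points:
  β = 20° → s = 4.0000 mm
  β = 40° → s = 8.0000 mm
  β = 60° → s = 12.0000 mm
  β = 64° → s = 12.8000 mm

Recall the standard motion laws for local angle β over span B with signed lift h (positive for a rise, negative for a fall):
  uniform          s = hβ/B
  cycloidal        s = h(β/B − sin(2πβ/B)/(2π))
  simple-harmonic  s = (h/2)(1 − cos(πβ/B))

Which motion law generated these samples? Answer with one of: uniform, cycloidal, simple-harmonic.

candidates at β/B = r: uniform s = h·r (linear in β); cycloidal s = h·(r − sin(2πr)/(2π)); simple-harmonic s = (h/2)(1 − cos(πr))
β=20°: printed 4.0000 | uniform 4.0000, cycloidal 1.4535, simple-harmonic 2.3431
β=40°: printed 8.0000 | uniform 8.0000, cycloidal 8.0000, simple-harmonic 8.0000
β=60°: printed 12.0000 | uniform 12.0000, cycloidal 14.5465, simple-harmonic 13.6569
β=64°: printed 12.8000 | uniform 12.8000, cycloidal 15.2218, simple-harmonic 14.4721
only one law matches every sample → uniform

uniform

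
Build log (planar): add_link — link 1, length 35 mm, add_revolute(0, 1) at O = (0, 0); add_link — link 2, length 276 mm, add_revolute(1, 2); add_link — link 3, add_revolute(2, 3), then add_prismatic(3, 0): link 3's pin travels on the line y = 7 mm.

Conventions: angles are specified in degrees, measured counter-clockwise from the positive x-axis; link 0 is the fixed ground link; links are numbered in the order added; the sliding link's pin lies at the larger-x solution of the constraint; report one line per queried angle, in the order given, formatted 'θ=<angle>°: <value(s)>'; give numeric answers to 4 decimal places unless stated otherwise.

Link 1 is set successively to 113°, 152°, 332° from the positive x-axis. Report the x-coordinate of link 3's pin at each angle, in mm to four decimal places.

geometry: r = 35 mm, L = 276 mm, e = 7 mm
θ=113°: crank pin P = (r cos θ, r sin θ) = (-13.675589, 32.217670)
θ=113°: h = r sin θ − e = 32.217670 − 7 = 25.217670
θ=113°: x = r cos θ + √(L² − h²) = -13.675589 + 274.845537 = 261.169947
θ=152°: crank pin P = (r cos θ, r sin θ) = (-30.903166, 16.431505)
θ=152°: h = r sin θ − e = 16.431505 − 7 = 9.431505
θ=152°: x = r cos θ + √(L² − h²) = -30.903166 + 275.838806 = 244.935640
θ=332°: crank pin P = (r cos θ, r sin θ) = (30.903166, -16.431505)
θ=332°: h = r sin θ − e = -16.431505 − 7 = -23.431505
θ=332°: x = r cos θ + √(L² − h²) = 30.903166 + 275.003572 = 305.906738

θ=113°: 261.1699
θ=152°: 244.9356
θ=332°: 305.9067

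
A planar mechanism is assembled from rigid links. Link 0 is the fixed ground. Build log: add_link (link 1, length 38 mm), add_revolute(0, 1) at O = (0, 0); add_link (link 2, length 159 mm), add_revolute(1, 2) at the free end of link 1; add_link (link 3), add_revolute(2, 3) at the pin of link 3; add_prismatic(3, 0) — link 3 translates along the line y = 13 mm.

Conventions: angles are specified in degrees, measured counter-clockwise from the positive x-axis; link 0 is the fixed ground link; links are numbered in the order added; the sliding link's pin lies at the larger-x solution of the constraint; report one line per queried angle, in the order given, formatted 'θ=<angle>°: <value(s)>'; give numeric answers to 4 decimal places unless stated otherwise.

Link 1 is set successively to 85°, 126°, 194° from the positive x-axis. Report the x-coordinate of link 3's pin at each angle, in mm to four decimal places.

geometry: r = 38 mm, L = 159 mm, e = 13 mm
θ=85°: crank pin P = (r cos θ, r sin θ) = (3.311918, 37.855399)
θ=85°: h = r sin θ − e = 37.855399 − 13 = 24.855399
θ=85°: x = r cos θ + √(L² − h²) = 3.311918 + 157.045246 = 160.357164
θ=126°: crank pin P = (r cos θ, r sin θ) = (-22.335840, 30.742646)
θ=126°: h = r sin θ − e = 30.742646 − 13 = 17.742646
θ=126°: x = r cos θ + √(L² − h²) = -22.335840 + 158.006957 = 135.671118
θ=194°: crank pin P = (r cos θ, r sin θ) = (-36.871238, -9.193032)
θ=194°: h = r sin θ − e = -9.193032 − 13 = -22.193032
θ=194°: x = r cos θ + √(L² − h²) = -36.871238 + 157.443543 = 120.572306

θ=85°: 160.3572
θ=126°: 135.6711
θ=194°: 120.5723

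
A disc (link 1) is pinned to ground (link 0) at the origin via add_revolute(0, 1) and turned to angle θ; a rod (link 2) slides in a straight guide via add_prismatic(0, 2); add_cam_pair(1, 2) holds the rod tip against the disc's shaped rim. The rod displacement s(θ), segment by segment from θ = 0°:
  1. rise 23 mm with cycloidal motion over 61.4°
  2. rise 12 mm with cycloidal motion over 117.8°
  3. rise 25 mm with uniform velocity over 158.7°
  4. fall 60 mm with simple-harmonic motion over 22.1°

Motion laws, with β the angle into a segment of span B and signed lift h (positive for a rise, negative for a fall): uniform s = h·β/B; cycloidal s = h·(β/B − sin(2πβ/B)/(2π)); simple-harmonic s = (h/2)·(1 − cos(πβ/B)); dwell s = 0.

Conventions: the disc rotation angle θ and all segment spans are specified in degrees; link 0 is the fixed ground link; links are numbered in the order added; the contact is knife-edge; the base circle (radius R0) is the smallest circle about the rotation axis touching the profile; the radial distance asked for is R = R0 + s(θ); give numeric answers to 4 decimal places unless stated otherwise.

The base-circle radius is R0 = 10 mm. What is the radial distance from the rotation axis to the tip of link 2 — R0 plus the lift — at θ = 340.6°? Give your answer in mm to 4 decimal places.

segment 1 (0° to 61.4°, cycloidal, h = 23) is passed completely: s = 0.0000 + (23) = 23.0000
segment 2 (61.4° to 179.2°, cycloidal, h = 12) is passed completely: s = 23.0000 + (12) = 35.0000
segment 3 (179.2° to 337.9°, uniform, h = 25) is passed completely: s = 35.0000 + (25) = 60.0000
θ = 340.6° falls in segment 4 (337.9° to 360°, simple-harmonic, h = -60): β = 340.6 − 337.9 = 2.7°, B = 22.1°; Δs = -60/2·(1 − cos(π·0.1222)) = -2.1827; s = 60.0000 − 2.1827 = 57.8173
R = R0 + s = 10 + 57.8173 = 67.8173

67.8173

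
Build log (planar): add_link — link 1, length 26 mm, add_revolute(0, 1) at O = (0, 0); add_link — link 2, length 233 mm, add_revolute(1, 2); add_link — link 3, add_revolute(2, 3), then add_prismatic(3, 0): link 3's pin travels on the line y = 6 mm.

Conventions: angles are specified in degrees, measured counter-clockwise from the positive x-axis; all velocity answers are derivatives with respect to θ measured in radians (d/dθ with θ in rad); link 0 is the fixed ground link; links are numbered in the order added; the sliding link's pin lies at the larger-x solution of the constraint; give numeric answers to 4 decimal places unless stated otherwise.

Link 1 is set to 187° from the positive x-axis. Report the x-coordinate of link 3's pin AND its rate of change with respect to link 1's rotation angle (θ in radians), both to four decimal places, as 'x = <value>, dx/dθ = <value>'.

geometry: r = 26 mm, L = 233 mm, e = 6 mm
crank pin P = (r cos θ, r sin θ) = (-25.806200, -3.168603)
h = r sin θ − e = -3.168603 − 6 = -9.168603
x = r cos θ + √(L² − h²) = -25.806200 + 232.819537 = 207.013337
dx/dθ = −r sin θ − h·r cos θ/√(L² − h²) (θ in radians; h = -9.168603) = 2.152336

x = 207.0133, dx/dθ = 2.1523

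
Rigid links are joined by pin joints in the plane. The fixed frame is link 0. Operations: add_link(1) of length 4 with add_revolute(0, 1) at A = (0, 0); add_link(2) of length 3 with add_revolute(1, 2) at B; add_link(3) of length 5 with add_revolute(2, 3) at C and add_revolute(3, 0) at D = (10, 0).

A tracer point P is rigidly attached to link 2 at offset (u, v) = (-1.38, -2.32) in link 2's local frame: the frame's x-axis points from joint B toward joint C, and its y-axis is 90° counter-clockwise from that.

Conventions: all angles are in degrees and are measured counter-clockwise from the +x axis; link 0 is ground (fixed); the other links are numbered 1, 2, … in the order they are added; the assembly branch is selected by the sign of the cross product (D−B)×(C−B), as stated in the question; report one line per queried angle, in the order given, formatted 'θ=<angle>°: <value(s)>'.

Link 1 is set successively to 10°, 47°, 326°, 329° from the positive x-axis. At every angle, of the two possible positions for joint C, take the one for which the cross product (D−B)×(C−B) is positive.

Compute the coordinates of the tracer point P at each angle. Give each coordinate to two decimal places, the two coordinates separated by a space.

A=(0,0), D=(10.00,0)
θ=10°: B = A + 4.00·(cos10°, sin10°) = (3.9392, 0.6946)
θ=10°: |BD| = 6.1004
θ=10°: circle(B,3.00) ∩ circle(D,5.00): a=1.7388, h=2.4447
θ=10°:   candidates: C₊=(5.9451,2.9254) cross=14.914; C₋=(5.3884,-1.9322) cross=-14.914
θ=10°:   branch + wants cross > 0 → take C=(5.9451,2.9254) (cross=14.914)
θ=10°: ex = (C−B)/|BC| = (0.6686,0.7436); ey = (-0.7436,0.6686)
θ=10°: P = B + -1.38·ex + -2.32·ey = (4.7417,-1.8828)
θ=47°: B = A + 4.00·(cos47°, sin47°) = (2.7280, 2.9254)
θ=47°: |BD| = 7.8384
θ=47°: circle(B,3.00) ∩ circle(D,5.00): a=2.8986, h=0.7735
θ=47°:   candidates: C₊=(5.7058,2.5612) cross=6.063; C₋=(5.1284,1.1260) cross=-6.063
θ=47°:   branch + wants cross > 0 → take C=(5.7058,2.5612) (cross=6.063)
θ=47°: ex = (C−B)/|BC| = (0.9926,-0.1214); ey = (0.1214,0.9926)
θ=47°: P = B + -1.38·ex + -2.32·ey = (1.0766,0.7901)
θ=326°: B = A + 4.00·(cos326°, sin326°) = (3.3162, -2.2368)
θ=326°: |BD| = 7.0482
θ=326°: circle(B,3.00) ∩ circle(D,5.00): a=2.3891, h=1.8145
θ=326°:   candidates: C₊=(5.0059,0.2421) cross=12.789; C₋=(6.1575,-3.1993) cross=-12.789
θ=326°:   branch + wants cross > 0 → take C=(5.0059,0.2421) (cross=12.789)
θ=326°: ex = (C−B)/|BC| = (0.5632,0.8263); ey = (-0.8263,0.5632)
θ=326°: P = B + -1.38·ex + -2.32·ey = (4.4559,-4.6838)
θ=329°: B = A + 4.00·(cos329°, sin329°) = (3.4287, -2.0602)
θ=329°: |BD| = 6.8867
θ=329°: circle(B,3.00) ∩ circle(D,5.00): a=2.2817, h=1.9478
θ=329°:   candidates: C₊=(5.0232,0.4810) cross=13.414; C₋=(6.1886,-3.2362) cross=-13.414
θ=329°:   branch + wants cross > 0 → take C=(5.0232,0.4810) (cross=13.414)
θ=329°: ex = (C−B)/|BC| = (0.5315,0.8471); ey = (-0.8471,0.5315)
θ=329°: P = B + -1.38·ex + -2.32·ey = (4.6604,-4.4622)

θ=10°: 4.74 -1.88
θ=47°: 1.08 0.79
θ=326°: 4.46 -4.68
θ=329°: 4.66 -4.46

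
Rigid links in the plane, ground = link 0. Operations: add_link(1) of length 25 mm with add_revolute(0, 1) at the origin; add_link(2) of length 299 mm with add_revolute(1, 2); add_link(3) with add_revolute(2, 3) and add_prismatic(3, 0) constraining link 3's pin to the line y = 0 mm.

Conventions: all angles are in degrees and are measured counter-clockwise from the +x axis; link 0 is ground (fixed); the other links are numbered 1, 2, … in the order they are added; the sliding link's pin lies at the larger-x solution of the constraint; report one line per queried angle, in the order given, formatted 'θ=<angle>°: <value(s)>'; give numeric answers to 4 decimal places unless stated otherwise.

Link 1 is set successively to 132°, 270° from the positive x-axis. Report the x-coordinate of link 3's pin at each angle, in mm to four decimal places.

geometry: r = 25 mm, L = 299 mm, e = 0 mm
θ=132°: crank pin P = (r cos θ, r sin θ) = (-16.728265, 18.578621)
θ=132°: h = r sin θ − e = 18.578621 − 0 = 18.578621
θ=132°: x = r cos θ + √(L² − h²) = -16.728265 + 298.422243 = 281.693977
θ=270°: crank pin P = (r cos θ, r sin θ) = (-0.000000, -25.000000)
θ=270°: h = r sin θ − e = -25.000000 − 0 = -25.000000
θ=270°: x = r cos θ + √(L² − h²) = -0.000000 + 297.953016 = 297.953016

θ=132°: 281.6940
θ=270°: 297.9530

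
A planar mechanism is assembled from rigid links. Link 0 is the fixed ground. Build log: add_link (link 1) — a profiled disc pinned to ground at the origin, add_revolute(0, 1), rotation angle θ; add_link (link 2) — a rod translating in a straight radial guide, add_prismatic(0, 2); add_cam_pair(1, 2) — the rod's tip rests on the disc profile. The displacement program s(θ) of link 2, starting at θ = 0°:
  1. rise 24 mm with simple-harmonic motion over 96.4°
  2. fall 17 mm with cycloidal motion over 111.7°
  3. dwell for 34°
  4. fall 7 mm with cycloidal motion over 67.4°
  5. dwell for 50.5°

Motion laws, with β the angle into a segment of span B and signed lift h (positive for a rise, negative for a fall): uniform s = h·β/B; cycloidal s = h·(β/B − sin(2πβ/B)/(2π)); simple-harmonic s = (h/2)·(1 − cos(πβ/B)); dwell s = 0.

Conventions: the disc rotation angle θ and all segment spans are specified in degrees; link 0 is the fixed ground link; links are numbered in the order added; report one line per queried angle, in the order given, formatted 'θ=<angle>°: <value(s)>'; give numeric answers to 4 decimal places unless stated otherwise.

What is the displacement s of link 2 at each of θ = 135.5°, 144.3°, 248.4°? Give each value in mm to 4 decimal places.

seg 1 [0°–96.4°] simple-harmonic, h=24: full span → s += 24 → s = 24.0000
seg 2 [96.4°–208.1°] cycloidal, h=-17: θ=135.5° here. β=39.1, B=111.7. -17·(0.3500 − sin(2π·0.3500)/(2π)) = -3.7623 → s = 20.2377
seg 2 [96.4°–208.1°] cycloidal, h=-17: θ=144.3° here. β=47.9, B=111.7. -17·(0.4288 − sin(2π·0.4288)/(2π)) = -6.1201 → s = 17.8799
seg 2 [96.4°–208.1°] cycloidal, h=-17: full span → s += -17 → s = 7.0000
seg 3 [208.1°–242.1°] dwell: s stays 7.0000
seg 4 [242.1°–309.5°] cycloidal, h=-7: θ=248.4° here. β=6.3, B=67.4. -7·(0.0935 − sin(2π·0.0935)/(2π)) = -0.0370 → s = 6.9630

θ=135.5°: 20.2377
θ=144.3°: 17.8799
θ=248.4°: 6.9630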